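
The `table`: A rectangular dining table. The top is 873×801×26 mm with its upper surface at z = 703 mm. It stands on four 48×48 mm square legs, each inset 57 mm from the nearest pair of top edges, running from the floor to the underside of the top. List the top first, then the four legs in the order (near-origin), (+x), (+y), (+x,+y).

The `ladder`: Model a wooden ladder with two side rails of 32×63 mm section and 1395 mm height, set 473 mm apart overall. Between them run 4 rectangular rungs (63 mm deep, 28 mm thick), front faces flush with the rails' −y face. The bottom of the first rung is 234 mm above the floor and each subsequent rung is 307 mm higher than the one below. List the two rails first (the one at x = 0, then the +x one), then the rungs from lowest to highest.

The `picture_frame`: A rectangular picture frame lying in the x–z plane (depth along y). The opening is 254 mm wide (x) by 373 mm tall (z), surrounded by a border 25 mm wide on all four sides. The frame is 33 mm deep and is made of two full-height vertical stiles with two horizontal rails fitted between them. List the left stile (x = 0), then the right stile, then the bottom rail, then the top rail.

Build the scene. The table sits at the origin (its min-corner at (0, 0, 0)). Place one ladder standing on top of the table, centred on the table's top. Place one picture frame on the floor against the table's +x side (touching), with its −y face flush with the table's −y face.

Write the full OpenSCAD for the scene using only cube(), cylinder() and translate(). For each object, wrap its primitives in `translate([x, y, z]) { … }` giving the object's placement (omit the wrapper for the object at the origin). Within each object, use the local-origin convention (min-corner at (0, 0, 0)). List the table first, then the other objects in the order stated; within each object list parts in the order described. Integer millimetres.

translate([0, 0, 677]) cube([873, 801, 26]);
translate([57, 57, 0]) cube([48, 48, 677]);
translate([768, 57, 0]) cube([48, 48, 677]);
translate([57, 696, 0]) cube([48, 48, 677]);
translate([768, 696, 0]) cube([48, 48, 677]);
translate([200, 369, 703]) {
  cube([32, 63, 1395]);
  translate([441, 0, 0]) cube([32, 63, 1395]);
  translate([32, 0, 234]) cube([409, 63, 28]);
  translate([32, 0, 541]) cube([409, 63, 28]);
  translate([32, 0, 848]) cube([409, 63, 28]);
  translate([32, 0, 1155]) cube([409, 63, 28]);
}
translate([873, 0, 0]) {
  cube([25, 33, 423]);
  translate([279, 0, 0]) cube([25, 33, 423]);
  translate([25, 0, 0]) cube([254, 33, 25]);
  translate([25, 0, 398]) cube([254, 33, 25]);
}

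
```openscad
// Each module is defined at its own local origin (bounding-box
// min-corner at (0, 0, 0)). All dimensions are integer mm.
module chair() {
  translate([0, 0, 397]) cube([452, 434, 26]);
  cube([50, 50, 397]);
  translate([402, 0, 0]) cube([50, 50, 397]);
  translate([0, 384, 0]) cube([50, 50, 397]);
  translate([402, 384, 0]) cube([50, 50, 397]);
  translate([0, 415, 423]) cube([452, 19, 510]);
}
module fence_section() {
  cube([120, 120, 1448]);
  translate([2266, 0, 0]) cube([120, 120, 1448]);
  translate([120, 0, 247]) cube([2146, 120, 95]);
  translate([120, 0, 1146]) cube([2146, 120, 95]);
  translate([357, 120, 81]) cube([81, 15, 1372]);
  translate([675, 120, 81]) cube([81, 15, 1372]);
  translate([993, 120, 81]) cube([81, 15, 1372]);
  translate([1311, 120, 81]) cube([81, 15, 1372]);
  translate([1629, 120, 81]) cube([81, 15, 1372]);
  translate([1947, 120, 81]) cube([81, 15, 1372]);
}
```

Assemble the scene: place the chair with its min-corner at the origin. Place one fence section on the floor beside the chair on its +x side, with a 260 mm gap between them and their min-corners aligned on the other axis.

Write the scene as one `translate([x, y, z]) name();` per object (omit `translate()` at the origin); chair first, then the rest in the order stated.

chair();
translate([712, 0, 0]) fence_section();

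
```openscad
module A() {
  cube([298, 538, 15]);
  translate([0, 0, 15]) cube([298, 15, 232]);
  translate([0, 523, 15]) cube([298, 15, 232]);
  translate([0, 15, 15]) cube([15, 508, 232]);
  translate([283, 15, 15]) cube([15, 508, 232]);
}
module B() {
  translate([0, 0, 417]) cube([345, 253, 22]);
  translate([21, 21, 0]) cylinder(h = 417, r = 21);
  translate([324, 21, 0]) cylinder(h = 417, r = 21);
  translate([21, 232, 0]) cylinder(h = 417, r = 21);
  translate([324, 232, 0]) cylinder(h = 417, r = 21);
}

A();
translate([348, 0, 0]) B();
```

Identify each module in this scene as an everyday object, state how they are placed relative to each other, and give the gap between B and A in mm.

A is an open box. B is a stool. The stool is on the floor beside the open box on its +x side. The gap between the stool and the open box is 50 mm.

The stool's nearest face is 50 mm from the open box's +x face.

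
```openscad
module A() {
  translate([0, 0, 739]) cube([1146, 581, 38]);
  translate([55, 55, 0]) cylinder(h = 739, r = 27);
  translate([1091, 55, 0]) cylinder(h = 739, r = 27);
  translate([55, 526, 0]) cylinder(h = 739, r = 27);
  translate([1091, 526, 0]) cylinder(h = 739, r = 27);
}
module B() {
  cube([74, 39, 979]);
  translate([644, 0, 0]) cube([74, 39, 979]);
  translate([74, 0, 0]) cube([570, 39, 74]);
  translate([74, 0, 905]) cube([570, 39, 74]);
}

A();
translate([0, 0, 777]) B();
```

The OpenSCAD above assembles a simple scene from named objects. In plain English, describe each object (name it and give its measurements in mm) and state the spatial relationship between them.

A is a rectangular dining table. The top is 1146×581×38 mm with its upper surface at z = 777 mm. It stands on four round legs of 54 mm diameter, each leg's bounding box inset 28 mm from the nearest pair of top edges, running from the floor to the underside of the top.

B is a picture frame with a 570×831 mm rectangular opening (x by z) and a uniform 74 mm border on every side. Frame depth is 39 mm along y. It is built from two vertical stiles running the full outside height and two horizontal rails spanning the gap between the stiles.

The picture frame is on top of the table.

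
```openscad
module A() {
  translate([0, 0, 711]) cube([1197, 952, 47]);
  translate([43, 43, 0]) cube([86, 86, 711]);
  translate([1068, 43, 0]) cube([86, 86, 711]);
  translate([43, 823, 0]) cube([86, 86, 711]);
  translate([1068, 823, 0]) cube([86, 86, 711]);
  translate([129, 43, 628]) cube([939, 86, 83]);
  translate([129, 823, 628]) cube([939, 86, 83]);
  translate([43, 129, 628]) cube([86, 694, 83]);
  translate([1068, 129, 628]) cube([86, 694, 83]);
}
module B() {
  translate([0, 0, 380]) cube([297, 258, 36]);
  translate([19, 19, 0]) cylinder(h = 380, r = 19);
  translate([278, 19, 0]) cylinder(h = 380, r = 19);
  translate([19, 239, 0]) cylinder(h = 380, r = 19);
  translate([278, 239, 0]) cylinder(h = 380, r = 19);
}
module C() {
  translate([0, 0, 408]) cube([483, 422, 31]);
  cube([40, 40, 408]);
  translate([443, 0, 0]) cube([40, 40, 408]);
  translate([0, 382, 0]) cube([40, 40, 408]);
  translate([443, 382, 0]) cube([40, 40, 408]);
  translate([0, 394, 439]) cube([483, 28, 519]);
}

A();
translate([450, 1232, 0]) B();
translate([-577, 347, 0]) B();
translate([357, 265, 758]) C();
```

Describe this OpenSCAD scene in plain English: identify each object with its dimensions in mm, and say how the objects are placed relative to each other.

A is a rectangular dining table. The top is 1197×952×47 mm with its upper surface at z = 758 mm. It stands on four 86×86 mm square legs, each inset 43 mm from the nearest pair of top edges, running from the floor to the underside of the top. Four apron rails, 86 mm thick and 83 mm tall, run between adjacent legs with their top edges flush with the underside of the top and their outer faces flush with the legs' outer faces.

B is a four-legged stool. The seat is a 297×258×36 mm slab whose top surface is at z = 416 mm; four round legs, each 38 mm in diameter, run from the floor (z = 0) to the underside of the seat, each leg's axis is inset half a diameter from the nearest pair of seat edges (so the leg's bounding box is flush with the corner).

C is a chair. The seat is a 483×422×31 mm slab with its top at z = 439 mm, on four 40×40 mm corner legs (flush with the seat edges, standing on z = 0). A flat backrest 28 mm thick, 519 mm tall, spans the full seat width and rises from the seat top along its +y edge, rear face flush with the rear of the seat.

Two stools sit around the table at the +y, −x sides. The chair is on top of the table, centred.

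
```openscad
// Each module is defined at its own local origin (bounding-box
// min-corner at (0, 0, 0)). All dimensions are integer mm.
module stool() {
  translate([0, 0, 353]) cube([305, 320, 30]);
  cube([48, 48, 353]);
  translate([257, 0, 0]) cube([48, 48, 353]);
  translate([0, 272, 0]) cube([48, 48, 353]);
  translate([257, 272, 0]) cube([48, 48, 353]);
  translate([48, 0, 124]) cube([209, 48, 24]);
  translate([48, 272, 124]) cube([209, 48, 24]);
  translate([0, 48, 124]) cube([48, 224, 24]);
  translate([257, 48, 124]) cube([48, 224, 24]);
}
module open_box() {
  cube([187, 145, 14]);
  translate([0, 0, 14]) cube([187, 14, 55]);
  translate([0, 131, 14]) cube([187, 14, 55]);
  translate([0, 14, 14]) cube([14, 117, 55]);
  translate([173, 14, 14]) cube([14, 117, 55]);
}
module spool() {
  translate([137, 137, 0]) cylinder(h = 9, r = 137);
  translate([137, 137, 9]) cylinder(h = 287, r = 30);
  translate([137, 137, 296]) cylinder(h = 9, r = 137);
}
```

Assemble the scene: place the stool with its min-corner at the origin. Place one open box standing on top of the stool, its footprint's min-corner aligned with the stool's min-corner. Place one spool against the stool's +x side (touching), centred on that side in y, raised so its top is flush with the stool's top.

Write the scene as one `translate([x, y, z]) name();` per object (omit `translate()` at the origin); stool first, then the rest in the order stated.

stool();
translate([0, 0, 383]) open_box();
translate([305, 23, 78]) spool();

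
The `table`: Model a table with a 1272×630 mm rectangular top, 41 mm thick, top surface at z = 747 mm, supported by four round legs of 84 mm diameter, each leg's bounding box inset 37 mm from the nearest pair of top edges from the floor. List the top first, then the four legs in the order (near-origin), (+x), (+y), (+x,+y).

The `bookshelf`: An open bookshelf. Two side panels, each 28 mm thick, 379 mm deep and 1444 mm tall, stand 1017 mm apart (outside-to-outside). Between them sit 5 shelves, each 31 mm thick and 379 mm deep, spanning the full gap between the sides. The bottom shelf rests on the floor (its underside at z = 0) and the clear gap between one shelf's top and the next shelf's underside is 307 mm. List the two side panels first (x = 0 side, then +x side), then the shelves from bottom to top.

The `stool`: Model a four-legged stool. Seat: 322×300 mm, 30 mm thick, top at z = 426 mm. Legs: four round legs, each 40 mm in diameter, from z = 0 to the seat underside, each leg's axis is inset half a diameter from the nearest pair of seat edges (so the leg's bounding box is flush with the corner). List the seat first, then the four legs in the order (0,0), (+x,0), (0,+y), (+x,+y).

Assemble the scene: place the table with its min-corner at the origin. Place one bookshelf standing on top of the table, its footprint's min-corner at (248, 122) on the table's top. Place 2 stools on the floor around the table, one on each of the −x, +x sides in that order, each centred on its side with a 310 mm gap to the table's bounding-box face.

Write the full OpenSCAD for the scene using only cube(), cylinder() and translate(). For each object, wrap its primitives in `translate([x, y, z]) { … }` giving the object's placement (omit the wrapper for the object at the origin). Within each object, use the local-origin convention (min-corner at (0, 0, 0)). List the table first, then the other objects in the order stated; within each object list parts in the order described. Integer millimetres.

translate([0, 0, 706]) cube([1272, 630, 41]);
translate([79, 79, 0]) cylinder(h = 706, r = 42);
translate([1193, 79, 0]) cylinder(h = 706, r = 42);
translate([79, 551, 0]) cylinder(h = 706, r = 42);
translate([1193, 551, 0]) cylinder(h = 706, r = 42);
translate([248, 122, 747]) {
  cube([28, 379, 1444]);
  translate([989, 0, 0]) cube([28, 379, 1444]);
  translate([28, 0, 0]) cube([961, 379, 31]);
  translate([28, 0, 338]) cube([961, 379, 31]);
  translate([28, 0, 676]) cube([961, 379, 31]);
  translate([28, 0, 1014]) cube([961, 379, 31]);
  translate([28, 0, 1352]) cube([961, 379, 31]);
}
translate([-632, 165, 0]) {
  translate([0, 0, 396]) cube([322, 300, 30]);
  translate([20, 20, 0]) cylinder(h = 396, r = 20);
  translate([302, 20, 0]) cylinder(h = 396, r = 20);
  translate([20, 280, 0]) cylinder(h = 396, r = 20);
  translate([302, 280, 0]) cylinder(h = 396, r = 20);
}
translate([1582, 165, 0]) {
  translate([0, 0, 396]) cube([322, 300, 30]);
  translate([20, 20, 0]) cylinder(h = 396, r = 20);
  translate([302, 20, 0]) cylinder(h = 396, r = 20);
  translate([20, 280, 0]) cylinder(h = 396, r = 20);
  translate([302, 280, 0]) cylinder(h = 396, r = 20);
}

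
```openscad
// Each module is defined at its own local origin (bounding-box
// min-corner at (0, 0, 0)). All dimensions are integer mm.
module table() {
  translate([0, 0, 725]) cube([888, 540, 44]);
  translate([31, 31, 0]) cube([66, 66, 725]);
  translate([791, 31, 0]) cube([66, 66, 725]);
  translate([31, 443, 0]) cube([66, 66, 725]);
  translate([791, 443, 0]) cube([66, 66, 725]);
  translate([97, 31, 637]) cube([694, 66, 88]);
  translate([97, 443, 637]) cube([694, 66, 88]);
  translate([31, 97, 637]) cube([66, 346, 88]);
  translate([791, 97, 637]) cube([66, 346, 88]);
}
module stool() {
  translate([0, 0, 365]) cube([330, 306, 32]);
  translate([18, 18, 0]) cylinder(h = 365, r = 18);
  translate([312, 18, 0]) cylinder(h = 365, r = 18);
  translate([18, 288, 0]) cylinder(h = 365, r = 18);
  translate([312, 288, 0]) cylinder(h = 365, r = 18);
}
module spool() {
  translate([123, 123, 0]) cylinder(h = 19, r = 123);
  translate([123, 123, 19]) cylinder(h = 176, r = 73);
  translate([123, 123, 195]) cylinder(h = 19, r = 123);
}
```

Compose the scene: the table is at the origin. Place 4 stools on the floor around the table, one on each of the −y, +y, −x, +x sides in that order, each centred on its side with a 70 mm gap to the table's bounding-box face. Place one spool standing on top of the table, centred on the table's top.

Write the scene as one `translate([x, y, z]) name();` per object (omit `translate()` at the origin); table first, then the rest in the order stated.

table();
translate([279, -376, 0]) stool();
translate([279, 610, 0]) stool();
translate([-400, 117, 0]) stool();
translate([958, 117, 0]) stool();
translate([321, 147, 769]) spool();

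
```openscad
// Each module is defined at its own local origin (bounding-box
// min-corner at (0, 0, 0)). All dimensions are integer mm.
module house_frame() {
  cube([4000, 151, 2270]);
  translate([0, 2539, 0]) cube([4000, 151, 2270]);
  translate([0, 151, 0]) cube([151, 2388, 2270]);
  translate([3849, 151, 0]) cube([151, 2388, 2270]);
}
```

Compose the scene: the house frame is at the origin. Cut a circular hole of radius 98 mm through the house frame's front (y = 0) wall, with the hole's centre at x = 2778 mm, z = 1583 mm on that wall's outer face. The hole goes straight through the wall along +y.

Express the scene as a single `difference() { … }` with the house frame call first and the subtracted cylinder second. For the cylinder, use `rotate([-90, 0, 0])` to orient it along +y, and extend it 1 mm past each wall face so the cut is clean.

difference() {
  house_frame();
  translate([2778, -1, 1583]) rotate([-90, 0, 0]) cylinder(h = 153, r = 98);
}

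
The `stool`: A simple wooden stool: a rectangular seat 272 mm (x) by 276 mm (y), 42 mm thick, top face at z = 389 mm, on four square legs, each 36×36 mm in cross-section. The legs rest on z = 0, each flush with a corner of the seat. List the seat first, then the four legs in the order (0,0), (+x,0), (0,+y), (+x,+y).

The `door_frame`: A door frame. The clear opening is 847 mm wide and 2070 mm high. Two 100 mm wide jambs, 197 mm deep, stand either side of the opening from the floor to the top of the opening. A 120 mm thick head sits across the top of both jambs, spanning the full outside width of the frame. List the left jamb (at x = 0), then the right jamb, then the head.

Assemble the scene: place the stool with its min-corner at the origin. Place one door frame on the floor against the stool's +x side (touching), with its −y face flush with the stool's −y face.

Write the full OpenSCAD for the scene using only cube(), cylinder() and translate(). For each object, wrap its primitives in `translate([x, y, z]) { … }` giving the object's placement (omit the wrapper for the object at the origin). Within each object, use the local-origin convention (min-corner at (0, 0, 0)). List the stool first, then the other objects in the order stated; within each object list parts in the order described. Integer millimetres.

translate([0, 0, 347]) cube([272, 276, 42]);
cube([36, 36, 347]);
translate([236, 0, 0]) cube([36, 36, 347]);
translate([0, 240, 0]) cube([36, 36, 347]);
translate([236, 240, 0]) cube([36, 36, 347]);
translate([272, 0, 0]) {
  cube([100, 197, 2070]);
  translate([947, 0, 0]) cube([100, 197, 2070]);
  translate([0, 0, 2070]) cube([1047, 197, 120]);
}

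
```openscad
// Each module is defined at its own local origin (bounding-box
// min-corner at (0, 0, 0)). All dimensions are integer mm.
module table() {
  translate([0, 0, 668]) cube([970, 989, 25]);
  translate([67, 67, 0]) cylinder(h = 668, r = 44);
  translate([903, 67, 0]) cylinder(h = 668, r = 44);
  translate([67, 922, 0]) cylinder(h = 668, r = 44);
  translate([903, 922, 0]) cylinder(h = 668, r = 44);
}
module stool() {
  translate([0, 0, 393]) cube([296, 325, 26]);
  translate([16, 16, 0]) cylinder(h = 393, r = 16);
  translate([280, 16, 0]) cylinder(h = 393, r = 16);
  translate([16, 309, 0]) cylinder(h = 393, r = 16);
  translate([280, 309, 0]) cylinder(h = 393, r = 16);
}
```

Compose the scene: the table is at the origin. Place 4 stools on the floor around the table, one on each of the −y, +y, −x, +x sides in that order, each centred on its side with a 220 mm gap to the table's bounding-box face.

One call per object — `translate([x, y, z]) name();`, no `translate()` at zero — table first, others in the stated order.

table();
translate([337, -545, 0]) stool();
translate([337, 1209, 0]) stool();
translate([-516, 332, 0]) stool();
translate([1190, 332, 0]) stool();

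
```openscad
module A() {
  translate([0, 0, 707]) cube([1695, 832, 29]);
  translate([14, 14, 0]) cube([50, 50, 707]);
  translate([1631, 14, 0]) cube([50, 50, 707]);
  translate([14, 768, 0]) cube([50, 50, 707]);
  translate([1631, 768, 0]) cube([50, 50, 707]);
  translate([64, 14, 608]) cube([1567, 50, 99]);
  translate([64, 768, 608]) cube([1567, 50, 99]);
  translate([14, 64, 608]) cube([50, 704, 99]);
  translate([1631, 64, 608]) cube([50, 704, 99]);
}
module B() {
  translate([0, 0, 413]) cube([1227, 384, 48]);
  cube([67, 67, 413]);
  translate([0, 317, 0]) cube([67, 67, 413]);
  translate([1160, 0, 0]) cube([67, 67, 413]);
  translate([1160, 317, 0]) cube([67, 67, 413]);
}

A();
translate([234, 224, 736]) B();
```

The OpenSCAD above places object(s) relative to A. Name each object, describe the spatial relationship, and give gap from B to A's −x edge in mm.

The bench's min-x is at 234; the table's min-x is 0; gap = 234 mm.

A is a table. B is a bench. The bench is on top of the table, centred. The gap from the bench to the table's −x edge is 234 mm.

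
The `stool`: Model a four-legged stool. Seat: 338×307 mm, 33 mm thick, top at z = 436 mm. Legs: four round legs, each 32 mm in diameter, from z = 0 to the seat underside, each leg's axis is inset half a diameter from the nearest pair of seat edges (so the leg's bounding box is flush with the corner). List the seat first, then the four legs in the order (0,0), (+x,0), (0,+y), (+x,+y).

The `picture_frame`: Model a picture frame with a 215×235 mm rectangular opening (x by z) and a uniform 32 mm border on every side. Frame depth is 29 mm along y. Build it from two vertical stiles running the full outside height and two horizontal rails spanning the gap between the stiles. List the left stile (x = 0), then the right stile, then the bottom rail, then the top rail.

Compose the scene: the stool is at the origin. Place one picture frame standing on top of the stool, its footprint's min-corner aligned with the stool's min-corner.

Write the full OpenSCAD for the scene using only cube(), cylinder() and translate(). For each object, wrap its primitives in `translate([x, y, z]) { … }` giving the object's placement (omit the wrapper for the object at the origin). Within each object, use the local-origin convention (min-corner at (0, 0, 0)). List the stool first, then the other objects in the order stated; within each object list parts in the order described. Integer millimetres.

translate([0, 0, 403]) cube([338, 307, 33]);
translate([16, 16, 0]) cylinder(h = 403, r = 16);
translate([322, 16, 0]) cylinder(h = 403, r = 16);
translate([16, 291, 0]) cylinder(h = 403, r = 16);
translate([322, 291, 0]) cylinder(h = 403, r = 16);
translate([0, 0, 436]) {
  cube([32, 29, 299]);
  translate([247, 0, 0]) cube([32, 29, 299]);
  translate([32, 0, 0]) cube([215, 29, 32]);
  translate([32, 0, 267]) cube([215, 29, 32]);
}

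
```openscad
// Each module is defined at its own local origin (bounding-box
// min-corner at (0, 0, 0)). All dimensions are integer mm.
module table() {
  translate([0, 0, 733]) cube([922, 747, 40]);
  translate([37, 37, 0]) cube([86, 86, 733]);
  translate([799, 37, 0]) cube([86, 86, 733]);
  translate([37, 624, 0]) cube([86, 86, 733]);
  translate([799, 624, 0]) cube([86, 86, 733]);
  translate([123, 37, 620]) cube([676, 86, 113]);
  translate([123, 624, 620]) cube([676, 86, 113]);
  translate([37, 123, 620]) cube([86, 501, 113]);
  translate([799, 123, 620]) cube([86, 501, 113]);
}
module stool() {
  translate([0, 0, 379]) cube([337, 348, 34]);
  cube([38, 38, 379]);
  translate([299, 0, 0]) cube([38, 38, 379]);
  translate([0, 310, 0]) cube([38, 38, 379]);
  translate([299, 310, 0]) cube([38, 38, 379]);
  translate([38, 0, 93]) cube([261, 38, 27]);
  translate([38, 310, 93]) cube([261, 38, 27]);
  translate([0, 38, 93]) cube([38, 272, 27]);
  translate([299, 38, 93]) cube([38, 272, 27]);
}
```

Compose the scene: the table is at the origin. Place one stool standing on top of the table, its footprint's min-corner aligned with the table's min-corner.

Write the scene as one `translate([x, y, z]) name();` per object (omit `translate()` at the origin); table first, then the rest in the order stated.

table();
translate([0, 0, 773]) stool();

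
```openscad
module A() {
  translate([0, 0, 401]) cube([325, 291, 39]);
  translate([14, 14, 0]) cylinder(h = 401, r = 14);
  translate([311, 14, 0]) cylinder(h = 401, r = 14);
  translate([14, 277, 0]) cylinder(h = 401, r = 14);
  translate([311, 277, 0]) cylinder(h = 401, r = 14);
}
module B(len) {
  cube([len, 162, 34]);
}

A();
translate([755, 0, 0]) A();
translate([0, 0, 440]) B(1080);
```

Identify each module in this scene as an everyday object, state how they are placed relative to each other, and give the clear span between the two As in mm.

A is a stool. B is a beam. A beam spans the tops of two stools. The clear span between the two stools is 430 mm.

Second stool starts at x = 755; first ends at x = 325; clear span = 755 − 325 = 430 mm.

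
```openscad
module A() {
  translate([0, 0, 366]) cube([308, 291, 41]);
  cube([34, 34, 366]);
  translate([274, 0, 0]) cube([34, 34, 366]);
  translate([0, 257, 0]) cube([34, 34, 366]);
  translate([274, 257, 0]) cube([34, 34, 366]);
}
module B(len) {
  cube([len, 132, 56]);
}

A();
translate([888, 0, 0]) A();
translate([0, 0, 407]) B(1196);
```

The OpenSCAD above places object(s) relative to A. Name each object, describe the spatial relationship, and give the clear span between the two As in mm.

A is a stool. B is a beam. A beam spans the tops of two stools. The clear span between the two stools is 580 mm.

Second stool starts at x = 888; first ends at x = 308; clear span = 888 − 308 = 580 mm.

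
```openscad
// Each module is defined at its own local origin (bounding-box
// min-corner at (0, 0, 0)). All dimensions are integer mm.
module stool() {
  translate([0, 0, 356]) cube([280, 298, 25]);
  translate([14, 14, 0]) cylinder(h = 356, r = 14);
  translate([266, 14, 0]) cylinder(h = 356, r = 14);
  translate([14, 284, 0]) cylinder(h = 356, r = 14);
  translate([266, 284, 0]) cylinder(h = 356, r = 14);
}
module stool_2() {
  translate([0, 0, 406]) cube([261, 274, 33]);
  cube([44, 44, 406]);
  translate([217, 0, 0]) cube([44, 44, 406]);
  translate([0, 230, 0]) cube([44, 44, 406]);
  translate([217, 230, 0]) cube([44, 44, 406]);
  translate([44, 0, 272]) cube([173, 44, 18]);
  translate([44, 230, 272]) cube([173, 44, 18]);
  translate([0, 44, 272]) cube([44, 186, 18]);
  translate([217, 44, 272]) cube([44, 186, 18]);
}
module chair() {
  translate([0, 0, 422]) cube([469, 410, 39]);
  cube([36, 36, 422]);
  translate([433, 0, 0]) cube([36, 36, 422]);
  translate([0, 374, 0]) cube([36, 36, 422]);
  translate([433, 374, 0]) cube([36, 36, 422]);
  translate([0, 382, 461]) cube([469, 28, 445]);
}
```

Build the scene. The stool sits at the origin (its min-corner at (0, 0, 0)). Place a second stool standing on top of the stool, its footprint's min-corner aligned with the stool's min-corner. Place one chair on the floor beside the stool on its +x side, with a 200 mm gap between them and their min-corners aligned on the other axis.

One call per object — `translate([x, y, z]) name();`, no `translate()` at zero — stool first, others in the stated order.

stool();
translate([0, 0, 381]) stool_2();
translate([480, 0, 0]) chair();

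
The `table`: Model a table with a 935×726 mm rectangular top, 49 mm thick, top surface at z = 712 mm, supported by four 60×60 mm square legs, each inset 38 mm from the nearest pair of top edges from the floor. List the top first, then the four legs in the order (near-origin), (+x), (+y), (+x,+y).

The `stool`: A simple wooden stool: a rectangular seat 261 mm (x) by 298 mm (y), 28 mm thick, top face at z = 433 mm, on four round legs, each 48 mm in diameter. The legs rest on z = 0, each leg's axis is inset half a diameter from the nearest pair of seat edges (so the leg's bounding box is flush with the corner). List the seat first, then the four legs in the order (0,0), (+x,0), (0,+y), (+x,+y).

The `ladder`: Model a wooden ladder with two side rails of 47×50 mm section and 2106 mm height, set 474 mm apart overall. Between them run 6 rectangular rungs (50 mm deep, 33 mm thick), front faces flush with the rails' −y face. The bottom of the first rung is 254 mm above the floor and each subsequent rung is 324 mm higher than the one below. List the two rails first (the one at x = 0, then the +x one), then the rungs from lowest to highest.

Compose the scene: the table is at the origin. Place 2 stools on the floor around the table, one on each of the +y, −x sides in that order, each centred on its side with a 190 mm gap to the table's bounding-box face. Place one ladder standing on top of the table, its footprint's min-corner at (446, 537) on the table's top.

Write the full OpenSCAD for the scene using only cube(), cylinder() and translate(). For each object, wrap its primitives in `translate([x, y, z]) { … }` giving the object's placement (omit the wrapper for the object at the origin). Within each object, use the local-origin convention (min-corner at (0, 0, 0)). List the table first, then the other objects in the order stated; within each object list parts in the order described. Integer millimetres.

translate([0, 0, 663]) cube([935, 726, 49]);
translate([38, 38, 0]) cube([60, 60, 663]);
translate([837, 38, 0]) cube([60, 60, 663]);
translate([38, 628, 0]) cube([60, 60, 663]);
translate([837, 628, 0]) cube([60, 60, 663]);
translate([337, 916, 0]) {
  translate([0, 0, 405]) cube([261, 298, 28]);
  translate([24, 24, 0]) cylinder(h = 405, r = 24);
  translate([237, 24, 0]) cylinder(h = 405, r = 24);
  translate([24, 274, 0]) cylinder(h = 405, r = 24);
  translate([237, 274, 0]) cylinder(h = 405, r = 24);
}
translate([-451, 214, 0]) {
  translate([0, 0, 405]) cube([261, 298, 28]);
  translate([24, 24, 0]) cylinder(h = 405, r = 24);
  translate([237, 24, 0]) cylinder(h = 405, r = 24);
  translate([24, 274, 0]) cylinder(h = 405, r = 24);
  translate([237, 274, 0]) cylinder(h = 405, r = 24);
}
translate([446, 537, 712]) {
  cube([47, 50, 2106]);
  translate([427, 0, 0]) cube([47, 50, 2106]);
  translate([47, 0, 254]) cube([380, 50, 33]);
  translate([47, 0, 578]) cube([380, 50, 33]);
  translate([47, 0, 902]) cube([380, 50, 33]);
  translate([47, 0, 1226]) cube([380, 50, 33]);
  translate([47, 0, 1550]) cube([380, 50, 33]);
  translate([47, 0, 1874]) cube([380, 50, 33]);
}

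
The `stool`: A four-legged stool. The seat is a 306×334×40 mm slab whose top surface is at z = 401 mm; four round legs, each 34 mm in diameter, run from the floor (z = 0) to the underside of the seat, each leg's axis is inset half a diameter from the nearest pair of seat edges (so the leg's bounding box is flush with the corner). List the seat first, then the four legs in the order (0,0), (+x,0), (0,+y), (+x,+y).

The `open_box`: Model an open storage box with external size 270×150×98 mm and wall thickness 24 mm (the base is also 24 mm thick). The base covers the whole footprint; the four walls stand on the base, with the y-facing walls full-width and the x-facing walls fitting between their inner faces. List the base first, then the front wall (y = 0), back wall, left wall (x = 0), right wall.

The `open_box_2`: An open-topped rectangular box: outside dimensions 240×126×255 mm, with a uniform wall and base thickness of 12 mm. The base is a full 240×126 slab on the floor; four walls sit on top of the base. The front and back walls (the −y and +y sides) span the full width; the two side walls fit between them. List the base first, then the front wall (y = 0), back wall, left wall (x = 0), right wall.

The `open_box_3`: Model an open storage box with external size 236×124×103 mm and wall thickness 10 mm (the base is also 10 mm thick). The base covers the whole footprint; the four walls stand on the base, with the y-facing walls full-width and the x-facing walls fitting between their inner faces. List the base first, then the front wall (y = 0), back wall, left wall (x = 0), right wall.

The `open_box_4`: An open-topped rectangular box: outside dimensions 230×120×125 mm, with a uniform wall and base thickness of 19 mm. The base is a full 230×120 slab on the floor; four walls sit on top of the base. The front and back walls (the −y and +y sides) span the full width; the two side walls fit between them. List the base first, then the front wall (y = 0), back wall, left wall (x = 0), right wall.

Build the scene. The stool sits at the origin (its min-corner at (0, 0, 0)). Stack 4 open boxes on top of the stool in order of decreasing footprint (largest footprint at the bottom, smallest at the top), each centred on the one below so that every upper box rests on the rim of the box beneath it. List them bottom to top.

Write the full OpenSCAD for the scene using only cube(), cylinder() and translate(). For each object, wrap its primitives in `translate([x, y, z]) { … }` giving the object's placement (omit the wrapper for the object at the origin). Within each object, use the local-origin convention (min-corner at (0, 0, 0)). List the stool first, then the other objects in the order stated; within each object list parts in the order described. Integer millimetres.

translate([0, 0, 361]) cube([306, 334, 40]);
translate([17, 17, 0]) cylinder(h = 361, r = 17);
translate([289, 17, 0]) cylinder(h = 361, r = 17);
translate([17, 317, 0]) cylinder(h = 361, r = 17);
translate([289, 317, 0]) cylinder(h = 361, r = 17);
translate([18, 92, 401]) {
  cube([270, 150, 24]);
  translate([0, 0, 24]) cube([270, 24, 74]);
  translate([0, 126, 24]) cube([270, 24, 74]);
  translate([0, 24, 24]) cube([24, 102, 74]);
  translate([246, 24, 24]) cube([24, 102, 74]);
}
translate([33, 104, 499]) {
  cube([240, 126, 12]);
  translate([0, 0, 12]) cube([240, 12, 243]);
  translate([0, 114, 12]) cube([240, 12, 243]);
  translate([0, 12, 12]) cube([12, 102, 243]);
  translate([228, 12, 12]) cube([12, 102, 243]);
}
translate([35, 105, 754]) {
  cube([236, 124, 10]);
  translate([0, 0, 10]) cube([236, 10, 93]);
  translate([0, 114, 10]) cube([236, 10, 93]);
  translate([0, 10, 10]) cube([10, 104, 93]);
  translate([226, 10, 10]) cube([10, 104, 93]);
}
translate([38, 107, 857]) {
  cube([230, 120, 19]);
  translate([0, 0, 19]) cube([230, 19, 106]);
  translate([0, 101, 19]) cube([230, 19, 106]);
  translate([0, 19, 19]) cube([19, 82, 106]);
  translate([211, 19, 19]) cube([19, 82, 106]);
}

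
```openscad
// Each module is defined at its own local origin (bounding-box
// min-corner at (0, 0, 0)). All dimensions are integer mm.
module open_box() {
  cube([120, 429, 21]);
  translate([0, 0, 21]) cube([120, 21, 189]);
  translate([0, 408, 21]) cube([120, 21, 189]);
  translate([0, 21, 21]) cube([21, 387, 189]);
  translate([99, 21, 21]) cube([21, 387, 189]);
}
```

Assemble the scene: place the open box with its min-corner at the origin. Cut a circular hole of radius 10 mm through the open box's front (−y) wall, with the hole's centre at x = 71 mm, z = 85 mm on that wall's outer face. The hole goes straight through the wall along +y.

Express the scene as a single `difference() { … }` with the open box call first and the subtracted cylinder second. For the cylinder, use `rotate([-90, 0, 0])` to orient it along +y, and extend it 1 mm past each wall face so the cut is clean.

difference() {
  open_box();
  translate([71, -1, 85]) rotate([-90, 0, 0]) cylinder(h = 23, r = 10);
}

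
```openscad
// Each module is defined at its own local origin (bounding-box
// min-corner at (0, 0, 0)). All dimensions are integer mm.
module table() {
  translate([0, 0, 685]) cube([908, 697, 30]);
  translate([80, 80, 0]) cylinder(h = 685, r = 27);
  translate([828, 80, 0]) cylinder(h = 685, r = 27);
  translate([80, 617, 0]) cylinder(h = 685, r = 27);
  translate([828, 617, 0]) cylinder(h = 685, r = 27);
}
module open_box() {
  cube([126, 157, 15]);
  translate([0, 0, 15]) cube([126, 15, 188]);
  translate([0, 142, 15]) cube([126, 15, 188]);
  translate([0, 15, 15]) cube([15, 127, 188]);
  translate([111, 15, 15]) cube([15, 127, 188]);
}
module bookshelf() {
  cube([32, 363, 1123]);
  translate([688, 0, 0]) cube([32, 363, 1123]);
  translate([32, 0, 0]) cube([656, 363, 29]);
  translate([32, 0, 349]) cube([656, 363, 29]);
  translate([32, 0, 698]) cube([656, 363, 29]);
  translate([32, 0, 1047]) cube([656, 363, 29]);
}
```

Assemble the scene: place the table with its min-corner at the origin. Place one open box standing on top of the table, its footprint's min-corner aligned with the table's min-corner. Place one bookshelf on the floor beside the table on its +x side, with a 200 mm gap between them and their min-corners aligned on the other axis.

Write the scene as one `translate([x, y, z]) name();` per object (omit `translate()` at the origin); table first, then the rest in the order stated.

table();
translate([0, 0, 715]) open_box();
translate([1108, 0, 0]) bookshelf();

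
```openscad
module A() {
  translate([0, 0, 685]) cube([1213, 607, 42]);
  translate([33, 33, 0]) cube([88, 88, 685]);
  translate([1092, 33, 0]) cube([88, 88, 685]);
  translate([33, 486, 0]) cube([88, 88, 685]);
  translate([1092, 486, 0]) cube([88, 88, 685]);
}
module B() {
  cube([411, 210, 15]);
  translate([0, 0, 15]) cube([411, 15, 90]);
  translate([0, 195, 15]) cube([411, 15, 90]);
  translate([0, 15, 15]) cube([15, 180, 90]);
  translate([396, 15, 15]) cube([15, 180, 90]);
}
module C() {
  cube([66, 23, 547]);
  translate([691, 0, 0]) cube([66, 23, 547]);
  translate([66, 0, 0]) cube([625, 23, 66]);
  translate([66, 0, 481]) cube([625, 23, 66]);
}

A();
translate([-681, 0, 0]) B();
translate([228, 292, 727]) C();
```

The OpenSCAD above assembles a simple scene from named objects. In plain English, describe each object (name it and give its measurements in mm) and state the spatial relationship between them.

A is a table with a 1213×607 mm rectangular top, 42 mm thick, top surface at z = 727 mm, supported by four 88×88 mm square legs, each inset 33 mm from the nearest pair of top edges, running from the floor.

B is an open storage box with external size 411×210×105 mm and wall thickness 15 mm (the base is also 15 mm thick). The base covers the whole footprint; the four walls stand on the base, with the y-facing walls full-width and the x-facing walls fitting between their inner faces.

C is a picture frame with a 625×415 mm rectangular opening (x by z) and a uniform 66 mm border on every side. Frame depth is 23 mm along y. It is built from two vertical stiles running the full outside height and two horizontal rails spanning the gap between the stiles.

The open box is on the floor beside the table on its −x side. The picture frame is on top of the table, centred.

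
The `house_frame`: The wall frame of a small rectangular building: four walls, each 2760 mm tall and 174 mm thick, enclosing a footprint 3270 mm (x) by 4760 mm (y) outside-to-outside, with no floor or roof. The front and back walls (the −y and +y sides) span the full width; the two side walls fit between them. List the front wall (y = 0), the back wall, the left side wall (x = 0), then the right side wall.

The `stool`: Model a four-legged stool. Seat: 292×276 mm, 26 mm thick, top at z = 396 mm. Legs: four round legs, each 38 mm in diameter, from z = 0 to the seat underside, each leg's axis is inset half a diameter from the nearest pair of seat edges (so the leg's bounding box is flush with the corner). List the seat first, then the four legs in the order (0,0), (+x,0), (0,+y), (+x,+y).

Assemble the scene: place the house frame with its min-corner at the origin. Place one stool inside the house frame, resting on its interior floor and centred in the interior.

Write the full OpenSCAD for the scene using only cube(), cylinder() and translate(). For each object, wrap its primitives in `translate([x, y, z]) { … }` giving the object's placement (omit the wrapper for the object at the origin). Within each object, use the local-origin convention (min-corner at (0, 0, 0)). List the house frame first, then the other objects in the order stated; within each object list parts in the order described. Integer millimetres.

cube([3270, 174, 2760]);
translate([0, 4586, 0]) cube([3270, 174, 2760]);
translate([0, 174, 0]) cube([174, 4412, 2760]);
translate([3096, 174, 0]) cube([174, 4412, 2760]);
translate([1489, 2242, 0]) {
  translate([0, 0, 370]) cube([292, 276, 26]);
  translate([19, 19, 0]) cylinder(h = 370, r = 19);
  translate([273, 19, 0]) cylinder(h = 370, r = 19);
  translate([19, 257, 0]) cylinder(h = 370, r = 19);
  translate([273, 257, 0]) cylinder(h = 370, r = 19);
}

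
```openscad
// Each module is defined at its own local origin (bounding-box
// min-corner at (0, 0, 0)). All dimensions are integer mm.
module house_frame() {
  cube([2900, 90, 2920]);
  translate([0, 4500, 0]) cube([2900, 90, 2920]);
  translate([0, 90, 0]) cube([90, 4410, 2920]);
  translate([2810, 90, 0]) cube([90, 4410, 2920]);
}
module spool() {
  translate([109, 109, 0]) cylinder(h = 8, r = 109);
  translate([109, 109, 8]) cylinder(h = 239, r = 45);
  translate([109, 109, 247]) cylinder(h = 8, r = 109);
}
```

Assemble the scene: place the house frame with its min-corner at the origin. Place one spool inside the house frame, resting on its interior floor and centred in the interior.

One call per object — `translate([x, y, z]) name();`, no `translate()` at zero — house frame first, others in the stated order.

house_frame();
translate([1341, 2186, 0]) spool();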